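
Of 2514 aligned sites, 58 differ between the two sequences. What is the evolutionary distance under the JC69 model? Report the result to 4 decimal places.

0.0234

p = 58/2514 ≈ 0.023071.
d = −(3/4) ln(1 − 4p/3) = −0.75 ln(1 − 0.030761) = −0.75 ln(0.969239)
  = −0.75 × (-0.031244) = 0.023433 substitutions/site.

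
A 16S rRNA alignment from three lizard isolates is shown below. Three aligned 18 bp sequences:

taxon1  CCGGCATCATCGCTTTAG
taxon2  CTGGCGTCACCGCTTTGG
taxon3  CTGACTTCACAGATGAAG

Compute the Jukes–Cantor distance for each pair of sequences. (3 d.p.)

d(taxon1,taxon2) = 0.264, d(taxon1,taxon3) = 0.673, d(taxon2,taxon3) = 0.548

taxon1–taxon2: 4/18 sites differ → p ≈ 0.222222, d = −0.75 ln(1 − 0.296296) = 0.263548 ≈ 0.264.
taxon1–taxon3: 8/18 sites differ → p ≈ 0.444444, d = −0.75 ln(1 − 0.592592) = 0.673455 ≈ 0.673.
taxon2–taxon3: 7/18 sites differ → p ≈ 0.388889, d = −0.75 ln(1 − 0.518519) = 0.548166 ≈ 0.548.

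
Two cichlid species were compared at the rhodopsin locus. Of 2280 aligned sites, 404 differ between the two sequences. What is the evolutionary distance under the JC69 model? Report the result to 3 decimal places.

0.202

p = 404/2280 ≈ 0.177193.
d = −(3/4) ln(1 − 4p/3) = −0.75 ln(1 − 0.236257) = −0.75 ln(0.763743)
  = −0.75 × (-0.269524) = 0.202143 substitutions/site.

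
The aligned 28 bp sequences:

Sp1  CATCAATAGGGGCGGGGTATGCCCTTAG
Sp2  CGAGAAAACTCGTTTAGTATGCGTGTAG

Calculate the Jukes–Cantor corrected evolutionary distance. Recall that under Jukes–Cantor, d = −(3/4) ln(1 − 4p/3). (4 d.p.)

0.8240

The sequences differ at 14 of 28 sites, so p = 14/28 = 0.5.
d = −(3/4) ln(1 − 4p/3) = −0.75 ln(1 − 0.666667) = −0.75 ln(0.333333)
  = −0.75 × (-1.098613) = 0.823960 substitutions/site.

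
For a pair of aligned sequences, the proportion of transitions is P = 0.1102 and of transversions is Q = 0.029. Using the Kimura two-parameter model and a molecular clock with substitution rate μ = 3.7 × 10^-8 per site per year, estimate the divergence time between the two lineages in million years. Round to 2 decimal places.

2.14

Under the Kimura two-parameter model, d = −½ ln(1 − 2P − Q) − ¼ ln(1 − 2Q).
1 − 2P − Q = 0.7506, giving −½ ln(0.7506) = 0.143441.
1 − 2Q = 0.942, giving −¼ ln(0.942) = 0.014938.
d = 0.143441 + 0.014938 = 0.158379.
Under a molecular clock d = 2μt, so t = d/(2μ) = 0.158379 / (2 × 3.7 × 10^-8) = 2.14 million years.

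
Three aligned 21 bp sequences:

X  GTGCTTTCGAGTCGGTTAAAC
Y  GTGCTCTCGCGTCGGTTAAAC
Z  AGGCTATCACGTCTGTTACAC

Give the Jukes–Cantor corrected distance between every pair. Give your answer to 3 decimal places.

X–Y: 2/21 sites differ → p ≈ 0.095238, d = −0.75 ln(1 − 0.126984) = 0.101851 ≈ 0.102.
X–Z: 7/21 sites differ → p ≈ 0.333333, d = −0.75 ln(1 − 0.444444) = 0.440839 ≈ 0.441.
Y–Z: 6/21 sites differ → p ≈ 0.285714, d = −0.75 ln(1 − 0.380952) = 0.359679 ≈ 0.360.

d(X,Y) = 0.102, d(X,Z) = 0.441, d(Y,Z) = 0.360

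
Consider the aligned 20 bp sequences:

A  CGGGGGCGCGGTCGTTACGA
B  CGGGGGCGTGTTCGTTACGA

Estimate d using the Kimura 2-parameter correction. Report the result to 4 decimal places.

0.1076

Of 20 sites, 1 differences are transitions and 1 are transversions, so P = 1/20 = 0.05 and Q = 1/20 = 0.05.
Under the Kimura two-parameter model, d = −½ ln(1 − 2P − Q) − ¼ ln(1 − 2Q).
1 − 2P − Q = 0.85, giving −½ ln(0.85) = 0.081259.
1 − 2Q = 0.9, giving −¼ ln(0.9) = 0.026340.
d = 0.081259 + 0.026340 = 0.107599.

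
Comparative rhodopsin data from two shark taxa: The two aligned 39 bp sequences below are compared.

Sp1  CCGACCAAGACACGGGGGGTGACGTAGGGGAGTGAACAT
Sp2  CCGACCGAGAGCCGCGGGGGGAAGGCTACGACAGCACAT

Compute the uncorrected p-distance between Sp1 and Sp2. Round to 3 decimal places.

The sequences differ at 14 of 39 positions.
p = 14/39 = 0.358974… ≈ 0.359 (to 3 d.p.).

0.359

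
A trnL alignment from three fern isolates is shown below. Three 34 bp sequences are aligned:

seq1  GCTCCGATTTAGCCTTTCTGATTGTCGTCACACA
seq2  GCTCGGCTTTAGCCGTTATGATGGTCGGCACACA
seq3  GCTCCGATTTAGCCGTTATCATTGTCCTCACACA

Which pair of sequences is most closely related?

seq1–seq2: 6/34 differ, p = 0.176, d = 0.201.
seq1–seq3: 4/34 differ, p = 0.118, d = 0.128.
seq2–seq3: 6/34 differ, p = 0.176, d = 0.201.
The smallest distance is between seq1 and seq3.

seq1 and seq3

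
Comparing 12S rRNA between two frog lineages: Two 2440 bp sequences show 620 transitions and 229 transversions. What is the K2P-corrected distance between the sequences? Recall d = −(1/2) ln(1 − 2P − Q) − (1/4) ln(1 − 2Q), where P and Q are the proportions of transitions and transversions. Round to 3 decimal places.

P = 620/2440 ≈ 0.254098 and Q = 229/2440 ≈ 0.093852.
Under the Kimura two-parameter model, d = −½ ln(1 − 2P − Q) − ¼ ln(1 − 2Q).
1 − 2P − Q = 0.397952, giving −½ ln(0.397952) = 0.460712.
1 − 2Q = 0.812296, giving −¼ ln(0.812296) = 0.051973.
d = 0.460712 + 0.051973 = 0.512685.

0.513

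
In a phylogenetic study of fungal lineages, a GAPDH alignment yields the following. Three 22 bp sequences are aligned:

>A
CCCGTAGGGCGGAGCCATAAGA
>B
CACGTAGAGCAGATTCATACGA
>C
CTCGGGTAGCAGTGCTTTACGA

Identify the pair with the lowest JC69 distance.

A and B

A–B: 6/22 differ, p = 0.273, d = 0.339.
A–C: 10/22 differ, p = 0.455, d = 0.699.
B–C: 9/22 differ, p = 0.409, d = 0.591.
The smallest distance is between A and B.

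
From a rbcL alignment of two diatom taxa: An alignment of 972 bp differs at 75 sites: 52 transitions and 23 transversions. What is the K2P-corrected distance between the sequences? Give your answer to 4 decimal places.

P = 52/972 ≈ 0.053498 and Q = 23/972 ≈ 0.023663.
Under the Kimura two-parameter model, d = −½ ln(1 − 2P − Q) − ¼ ln(1 − 2Q).
1 − 2P − Q = 0.869341, giving −½ ln(0.869341) = 0.070010.
1 − 2Q = 0.952674, giving −¼ ln(0.952674) = 0.012121.
d = 0.070010 + 0.012121 = 0.082131.

0.0821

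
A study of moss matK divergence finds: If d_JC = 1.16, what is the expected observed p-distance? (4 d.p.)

p = (3/4)(1 − e^(−4d/3)) = 0.75 × (1 − e^(-1.546667)) = 0.75 × (1 − 0.212957) = 0.590282.

0.5903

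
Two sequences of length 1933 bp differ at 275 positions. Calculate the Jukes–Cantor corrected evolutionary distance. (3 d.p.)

p = 275/1933 ≈ 0.142266.
d = −(3/4) ln(1 − 4p/3) = −0.75 ln(1 − 0.189688) = −0.75 ln(0.810312)
  = −0.75 × (-0.210336) = 0.157752 substitutions/site.

0.158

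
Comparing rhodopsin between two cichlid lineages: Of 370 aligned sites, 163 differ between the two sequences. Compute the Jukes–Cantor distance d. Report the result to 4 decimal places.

0.6639

p = 163/370 ≈ 0.440541.
d = −(3/4) ln(1 − 4p/3) = −0.75 ln(1 − 0.587388) = −0.75 ln(0.412612)
  = −0.75 × (-0.885248) = 0.663936 substitutions/site.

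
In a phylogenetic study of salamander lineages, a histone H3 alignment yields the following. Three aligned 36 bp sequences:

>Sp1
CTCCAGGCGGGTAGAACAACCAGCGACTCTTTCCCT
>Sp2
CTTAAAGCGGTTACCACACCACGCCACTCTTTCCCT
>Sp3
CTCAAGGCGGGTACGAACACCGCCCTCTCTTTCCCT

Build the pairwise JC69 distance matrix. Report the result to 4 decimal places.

d(Sp1,Sp2) = 0.3470, d(Sp1,Sp3) = 0.3041, d(Sp2,Sp3) = 0.3924

Sp1–Sp2: 10/36 sites differ → p ≈ 0.277778, d = −0.75 ln(1 − 0.370371) = 0.346968 ≈ 0.3470.
Sp1–Sp3: 9/36 sites differ → p = 0.25, d = −0.75 ln(1 − 0.333333) = 0.304098 ≈ 0.3041.
Sp2–Sp3: 11/36 sites differ → p ≈ 0.305556, d = −0.75 ln(1 − 0.407408) = 0.392437 ≈ 0.3924.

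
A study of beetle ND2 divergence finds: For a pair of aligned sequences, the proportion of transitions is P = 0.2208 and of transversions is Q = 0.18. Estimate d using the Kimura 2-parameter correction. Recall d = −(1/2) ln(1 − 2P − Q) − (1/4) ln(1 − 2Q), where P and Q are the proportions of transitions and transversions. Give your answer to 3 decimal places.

Under the Kimura two-parameter model, d = −½ ln(1 − 2P − Q) − ¼ ln(1 − 2Q).
1 − 2P − Q = 0.3784, giving −½ ln(0.3784) = 0.485902.
1 − 2Q = 0.64, giving −¼ ln(0.64) = 0.111572.
d = 0.485902 + 0.111572 = 0.597474.

0.597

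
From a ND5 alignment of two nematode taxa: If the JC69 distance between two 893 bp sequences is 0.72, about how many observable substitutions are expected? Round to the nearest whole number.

413

Invert JC69: p = (3/4)(1 − e^(−4d/3)) = 0.75 × (1 − e^(-0.96)) = 0.75 × (1 − 0.382893) = 0.462830.
Expected differing sites = pL ≈ 0.462830 × 893 = 413.30719 ≈ 413.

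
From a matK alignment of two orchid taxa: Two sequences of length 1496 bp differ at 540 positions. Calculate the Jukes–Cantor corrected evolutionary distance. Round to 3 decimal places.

0.492

p = 540/1496 ≈ 0.360963.
d = −(3/4) ln(1 − 4p/3) = −0.75 ln(1 − 0.481284) = −0.75 ln(0.518716)
  = −0.75 × (-0.656399) = 0.492299 substitutions/site.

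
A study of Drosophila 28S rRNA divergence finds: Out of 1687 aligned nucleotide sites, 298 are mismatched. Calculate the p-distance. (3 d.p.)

0.177

p = 298/1687 = 0.176644… ≈ 0.177 (to 3 d.p.).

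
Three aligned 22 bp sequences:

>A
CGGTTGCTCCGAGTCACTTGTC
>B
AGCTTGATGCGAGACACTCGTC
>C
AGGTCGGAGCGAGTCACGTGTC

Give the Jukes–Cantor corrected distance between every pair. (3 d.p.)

A–B: 6/22 sites differ → p ≈ 0.272727, d = −0.75 ln(1 − 0.363636) = 0.338988 ≈ 0.339.
A–C: 6/22 sites differ → p ≈ 0.272727, d = −0.75 ln(1 − 0.363636) = 0.338988 ≈ 0.339.
B–C: 7/22 sites differ → p ≈ 0.318182, d = −0.75 ln(1 − 0.424243) = 0.414052 ≈ 0.414.

d(A,B) = 0.339, d(A,C) = 0.339, d(B,C) = 0.414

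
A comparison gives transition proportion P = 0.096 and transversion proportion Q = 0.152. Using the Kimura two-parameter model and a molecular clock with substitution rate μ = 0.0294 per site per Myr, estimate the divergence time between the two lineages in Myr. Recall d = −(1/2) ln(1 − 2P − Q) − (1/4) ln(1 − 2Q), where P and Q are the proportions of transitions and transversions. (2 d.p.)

Under the Kimura two-parameter model, d = −½ ln(1 − 2P − Q) − ¼ ln(1 − 2Q).
1 − 2P − Q = 0.656, giving −½ ln(0.656) = 0.210797.
1 − 2Q = 0.696, giving −¼ ln(0.696) = 0.090601.
d = 0.210797 + 0.090601 = 0.301398.
Under a molecular clock d = 2μt, so t = d/(2μ) = 0.301398 / (2 × 0.0294) = 5.13 Myr.

5.13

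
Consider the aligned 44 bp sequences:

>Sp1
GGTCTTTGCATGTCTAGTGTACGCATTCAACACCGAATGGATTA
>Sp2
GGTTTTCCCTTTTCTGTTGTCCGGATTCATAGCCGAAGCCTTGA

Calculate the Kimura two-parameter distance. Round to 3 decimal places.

Of 44 sites, 4 differences are transitions and 13 are transversions, so P = 4/44 ≈ 0.090909 and Q = 13/44 ≈ 0.295455.
Under the Kimura two-parameter model, d = −½ ln(1 − 2P − Q) − ¼ ln(1 − 2Q).
1 − 2P − Q = 0.522727, giving −½ ln(0.522727) = 0.324348.
1 − 2Q = 0.40909, giving −¼ ln(0.40909) = 0.223455.
d = 0.324348 + 0.223455 = 0.547803.

0.548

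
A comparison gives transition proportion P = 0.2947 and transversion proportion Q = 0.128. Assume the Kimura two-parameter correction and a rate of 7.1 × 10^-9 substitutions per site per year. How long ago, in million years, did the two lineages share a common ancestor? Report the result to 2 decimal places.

Under the Kimura two-parameter model, d = −½ ln(1 − 2P − Q) − ¼ ln(1 − 2Q).
1 − 2P − Q = 0.2826, giving −½ ln(0.2826) = 0.631861.
1 − 2Q = 0.744, giving −¼ ln(0.744) = 0.073929.
d = 0.631861 + 0.073929 = 0.705790.
Under a molecular clock d = 2μt, so t = d/(2μ) = 0.705790 / (2 × 7.1 × 10^-9) = 49.70 million years.

49.70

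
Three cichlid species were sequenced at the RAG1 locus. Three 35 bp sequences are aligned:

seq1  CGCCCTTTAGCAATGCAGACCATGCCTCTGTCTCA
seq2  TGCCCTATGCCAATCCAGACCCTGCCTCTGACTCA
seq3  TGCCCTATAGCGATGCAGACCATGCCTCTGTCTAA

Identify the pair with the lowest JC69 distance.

seq1 and seq3

seq1–seq2: 7/35 differ, p = 0.200, d = 0.233.
seq1–seq3: 4/35 differ, p = 0.114, d = 0.124.
seq2–seq3: 7/35 differ, p = 0.200, d = 0.233.
The smallest distance is between seq1 and seq3.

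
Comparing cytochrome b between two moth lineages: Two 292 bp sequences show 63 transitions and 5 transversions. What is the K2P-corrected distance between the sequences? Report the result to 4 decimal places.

P = 63/292 ≈ 0.215753 and Q = 5/292 ≈ 0.017123.
Under the Kimura two-parameter model, d = −½ ln(1 − 2P − Q) − ¼ ln(1 − 2Q).
1 − 2P − Q = 0.551371, giving −½ ln(0.551371) = 0.297674.
1 − 2Q = 0.965754, giving −¼ ln(0.965754) = 0.008712.
d = 0.297674 + 0.008712 = 0.306386.

0.3064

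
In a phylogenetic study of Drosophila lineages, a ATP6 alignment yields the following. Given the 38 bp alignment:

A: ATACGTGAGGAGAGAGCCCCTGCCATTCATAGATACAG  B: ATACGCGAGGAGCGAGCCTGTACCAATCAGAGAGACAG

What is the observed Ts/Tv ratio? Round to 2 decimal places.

0.60

Transitions are A↔G and C↔T; transversions are all other mismatches.
Transitions: 3. Transversions: 5.
R = 3/5 = 0.60.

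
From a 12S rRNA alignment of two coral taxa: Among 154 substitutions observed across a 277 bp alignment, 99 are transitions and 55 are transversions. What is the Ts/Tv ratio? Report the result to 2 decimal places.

R = 99/55 = 1.80.

1.80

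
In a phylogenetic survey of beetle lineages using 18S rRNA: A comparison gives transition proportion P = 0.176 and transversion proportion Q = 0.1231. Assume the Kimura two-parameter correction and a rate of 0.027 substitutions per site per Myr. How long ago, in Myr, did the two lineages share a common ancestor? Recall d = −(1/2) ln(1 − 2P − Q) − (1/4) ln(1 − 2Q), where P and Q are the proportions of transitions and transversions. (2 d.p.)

7.28

Under the Kimura two-parameter model, d = −½ ln(1 − 2P − Q) − ¼ ln(1 − 2Q).
1 − 2P − Q = 0.5249, giving −½ ln(0.5249) = 0.322274.
1 − 2Q = 0.7538, giving −¼ ln(0.7538) = 0.070657.
d = 0.322274 + 0.070657 = 0.392931.
Under a molecular clock d = 2μt, so t = d/(2μ) = 0.392931 / (2 × 0.027) = 7.28 Myr.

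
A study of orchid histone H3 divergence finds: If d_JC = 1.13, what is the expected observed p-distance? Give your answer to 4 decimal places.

0.5838

p = (3/4)(1 − e^(−4d/3)) = 0.75 × (1 − e^(-1.506667)) = 0.75 × (1 − 0.221647) = 0.583765.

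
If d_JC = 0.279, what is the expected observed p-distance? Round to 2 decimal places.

0.23

p = (3/4)(1 − e^(−4d/3)) = 0.75 × (1 − e^(-0.372)) = 0.75 × (1 − 0.689354) = 0.232985.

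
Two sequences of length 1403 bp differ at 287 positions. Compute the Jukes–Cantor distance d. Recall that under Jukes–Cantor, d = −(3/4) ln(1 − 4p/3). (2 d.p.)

0.24

p = 287/1403 ≈ 0.204562.
d = −(3/4) ln(1 − 4p/3) = −0.75 ln(1 − 0.272749) = −0.75 ln(0.727251)
  = −0.75 × (-0.318484) = 0.238863 substitutions/site.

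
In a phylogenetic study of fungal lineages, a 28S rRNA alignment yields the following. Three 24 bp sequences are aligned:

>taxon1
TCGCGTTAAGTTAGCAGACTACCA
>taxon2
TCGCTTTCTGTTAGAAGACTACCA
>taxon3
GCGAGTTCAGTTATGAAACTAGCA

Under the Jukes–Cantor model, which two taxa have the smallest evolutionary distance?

taxon1–taxon2: 4/24 differ, p = 0.167, d = 0.188.
taxon1–taxon3: 7/24 differ, p = 0.292, d = 0.369.
taxon2–taxon3: 8/24 differ, p = 0.333, d = 0.441.
The smallest distance is between taxon1 and taxon2.

taxon1 and taxon2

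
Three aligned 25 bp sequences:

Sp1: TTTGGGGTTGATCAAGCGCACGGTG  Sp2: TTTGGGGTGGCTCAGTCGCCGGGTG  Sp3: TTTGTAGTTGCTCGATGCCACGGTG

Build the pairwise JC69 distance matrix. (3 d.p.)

Sp1–Sp2: 6/25 sites differ → p = 0.24, d = −0.75 ln(1 − 0.32) = 0.289247 ≈ 0.289.
Sp1–Sp3: 7/25 sites differ → p = 0.28, d = −0.75 ln(1 − 0.373333) = 0.350505 ≈ 0.351.
Sp2–Sp3: 9/25 sites differ → p = 0.36, d = −0.75 ln(1 − 0.48) = 0.490445 ≈ 0.490.

d(Sp1,Sp2) = 0.289, d(Sp1,Sp3) = 0.351, d(Sp2,Sp3) = 0.490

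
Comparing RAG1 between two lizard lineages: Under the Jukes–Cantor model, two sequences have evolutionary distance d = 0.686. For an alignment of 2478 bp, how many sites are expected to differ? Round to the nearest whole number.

1114

Invert JC69: p = (3/4)(1 − e^(−4d/3)) = 0.75 × (1 − e^(-0.914667)) = 0.75 × (1 − 0.400650) = 0.449513.
Expected differing sites = pL ≈ 0.449513 × 2478 = 1113.893214 ≈ 1114.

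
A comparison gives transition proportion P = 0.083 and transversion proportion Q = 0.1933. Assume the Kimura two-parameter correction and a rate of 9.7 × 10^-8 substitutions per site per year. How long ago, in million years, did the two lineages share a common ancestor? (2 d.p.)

1.78

Under the Kimura two-parameter model, d = −½ ln(1 − 2P − Q) − ¼ ln(1 − 2Q).
1 − 2P − Q = 0.6407, giving −½ ln(0.6407) = 0.222597.
1 − 2Q = 0.6134, giving −¼ ln(0.6134) = 0.122185.
d = 0.222597 + 0.122185 = 0.344782.
Under a molecular clock d = 2μt, so t = d/(2μ) = 0.344782 / (2 × 9.7 × 10^-8) = 1.78 million years.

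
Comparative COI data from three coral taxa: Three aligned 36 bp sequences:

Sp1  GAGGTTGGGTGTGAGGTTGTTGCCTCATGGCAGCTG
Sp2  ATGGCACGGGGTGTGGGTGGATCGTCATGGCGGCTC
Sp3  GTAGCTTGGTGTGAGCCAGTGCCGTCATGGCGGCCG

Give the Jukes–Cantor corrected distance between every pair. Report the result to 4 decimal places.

Sp1–Sp2: 14/36 sites differ → p ≈ 0.388889, d = −0.75 ln(1 − 0.518519) = 0.548166 ≈ 0.5482.
Sp1–Sp3: 12/36 sites differ → p ≈ 0.333333, d = −0.75 ln(1 − 0.444444) = 0.440839 ≈ 0.4408.
Sp2–Sp3: 14/36 sites differ → p ≈ 0.388889, d = −0.75 ln(1 − 0.518519) = 0.548166 ≈ 0.5482.

d(Sp1,Sp2) = 0.5482, d(Sp1,Sp3) = 0.4408, d(Sp2,Sp3) = 0.5482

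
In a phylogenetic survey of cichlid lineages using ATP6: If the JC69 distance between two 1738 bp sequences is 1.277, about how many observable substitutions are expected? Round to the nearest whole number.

1066

Invert JC69: p = (3/4)(1 − e^(−4d/3)) = 0.75 × (1 − e^(-1.702667)) = 0.75 × (1 − 0.182197) = 0.613352.
Expected differing sites = pL ≈ 0.613352 × 1738 = 1066.005776 ≈ 1066.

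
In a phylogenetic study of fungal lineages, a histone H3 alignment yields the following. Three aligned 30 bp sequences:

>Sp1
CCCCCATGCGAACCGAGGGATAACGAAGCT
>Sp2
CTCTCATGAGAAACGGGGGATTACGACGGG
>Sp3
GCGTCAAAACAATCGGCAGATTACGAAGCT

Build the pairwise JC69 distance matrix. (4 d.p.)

Sp1–Sp2: 9/30 sites differ → p = 0.3, d = −0.75 ln(1 − 0.4) = 0.383119 ≈ 0.3831.
Sp1–Sp3: 12/30 sites differ → p = 0.4, d = −0.75 ln(1 − 0.533333) = 0.571605 ≈ 0.5716.
Sp2–Sp3: 12/30 sites differ → p = 0.4, d = −0.75 ln(1 − 0.533333) = 0.571605 ≈ 0.5716.

d(Sp1,Sp2) = 0.3831, d(Sp1,Sp3) = 0.5716, d(Sp2,Sp3) = 0.5716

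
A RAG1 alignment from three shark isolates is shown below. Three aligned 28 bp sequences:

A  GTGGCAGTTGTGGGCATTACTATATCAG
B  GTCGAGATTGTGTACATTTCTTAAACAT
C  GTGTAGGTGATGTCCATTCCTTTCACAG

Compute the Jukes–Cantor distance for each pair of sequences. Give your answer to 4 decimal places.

A–B: 11/28 sites differ → p ≈ 0.392857, d = −0.75 ln(1 − 0.523809) = 0.556452 ≈ 0.5565.
A–C: 11/28 sites differ → p ≈ 0.392857, d = −0.75 ln(1 − 0.523809) = 0.556452 ≈ 0.5565.
B–C: 10/28 sites differ → p ≈ 0.357143, d = −0.75 ln(1 − 0.476191) = 0.484971 ≈ 0.4850.

d(A,B) = 0.5565, d(A,C) = 0.5565, d(B,C) = 0.4850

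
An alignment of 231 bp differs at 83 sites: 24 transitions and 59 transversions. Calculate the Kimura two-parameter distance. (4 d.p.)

0.4898

P = 24/231 ≈ 0.103896 and Q = 59/231 ≈ 0.255411.
Under the Kimura two-parameter model, d = −½ ln(1 − 2P − Q) − ¼ ln(1 − 2Q).
1 − 2P − Q = 0.536797, giving −½ ln(0.536797) = 0.311068.
1 − 2Q = 0.489178, giving −¼ ln(0.489178) = 0.178757.
d = 0.311068 + 0.178757 = 0.489825.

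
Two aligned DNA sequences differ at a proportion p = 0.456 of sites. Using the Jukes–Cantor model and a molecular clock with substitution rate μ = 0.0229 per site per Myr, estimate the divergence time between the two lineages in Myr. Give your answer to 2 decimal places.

d = −(3/4) ln(1 − 4p/3) = −0.75 ln(1 − 0.608) = −0.75 ln(0.392)
  = −0.75 × (-0.936493) = 0.702370 substitutions/site.
Under a molecular clock d = 2μt, so t = d/(2μ) = 0.702370 / (2 × 0.0229) = 15.34 Myr.

15.34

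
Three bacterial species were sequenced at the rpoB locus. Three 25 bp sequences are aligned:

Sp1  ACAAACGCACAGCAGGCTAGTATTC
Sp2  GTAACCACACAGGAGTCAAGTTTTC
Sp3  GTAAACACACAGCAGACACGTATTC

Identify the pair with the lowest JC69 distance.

Sp2 and Sp3

Sp1–Sp2: 8/25 differ, p = 0.320, d = 0.417.
Sp1–Sp3: 6/25 differ, p = 0.240, d = 0.289.
Sp2–Sp3: 5/25 differ, p = 0.200, d = 0.233.
The smallest distance is between Sp2 and Sp3.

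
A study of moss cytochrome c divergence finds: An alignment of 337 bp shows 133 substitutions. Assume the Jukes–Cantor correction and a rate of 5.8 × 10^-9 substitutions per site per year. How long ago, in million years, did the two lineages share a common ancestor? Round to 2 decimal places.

p = 133/337 ≈ 0.394659.
d = −(3/4) ln(1 − 4p/3) = −0.75 ln(1 − 0.526212) = −0.75 ln(0.473788)
  = −0.75 × (-0.746995) = 0.560246 substitutions/site.
Under a molecular clock d = 2μt, so t = d/(2μ) = 0.560246 / (2 × 5.8 × 10^-9) = 48.30 million years.

48.30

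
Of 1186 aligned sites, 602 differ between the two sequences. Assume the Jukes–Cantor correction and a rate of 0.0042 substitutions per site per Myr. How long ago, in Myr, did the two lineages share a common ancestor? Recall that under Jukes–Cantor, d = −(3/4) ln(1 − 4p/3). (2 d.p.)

p = 602/1186 ≈ 0.507589.
d = −(3/4) ln(1 − 4p/3) = −0.75 ln(1 − 0.676785) = −0.75 ln(0.323215)
  = −0.75 × (-1.129438) = 0.847079 substitutions/site.
Under a molecular clock d = 2μt, so t = d/(2μ) = 0.847079 / (2 × 0.0042) = 100.84 Myr.

100.84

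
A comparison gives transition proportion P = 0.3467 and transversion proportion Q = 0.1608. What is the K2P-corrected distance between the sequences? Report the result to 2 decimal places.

Under the Kimura two-parameter model, d = −½ ln(1 − 2P − Q) − ¼ ln(1 − 2Q).
1 − 2P − Q = 0.1458, giving −½ ln(0.1458) = 0.962760.
1 − 2Q = 0.6784, giving −¼ ln(0.6784) = 0.097005.
d = 0.962760 + 0.097005 = 1.059765.

1.06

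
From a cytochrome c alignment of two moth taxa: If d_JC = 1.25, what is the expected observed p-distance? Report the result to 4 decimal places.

0.6083

p = (3/4)(1 − e^(−4d/3)) = 0.75 × (1 − e^(-1.666667)) = 0.75 × (1 − 0.188876) = 0.608343.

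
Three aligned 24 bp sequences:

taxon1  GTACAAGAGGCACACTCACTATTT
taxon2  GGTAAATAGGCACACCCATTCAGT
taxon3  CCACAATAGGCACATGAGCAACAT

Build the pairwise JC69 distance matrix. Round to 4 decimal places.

taxon1–taxon2: 9/24 sites differ → p = 0.375, d = −0.75 ln(1 − 0.5) = 0.519860 ≈ 0.5199.
taxon1–taxon3: 10/24 sites differ → p ≈ 0.416667, d = −0.75 ln(1 − 0.555556) = 0.608198 ≈ 0.6082.
taxon2–taxon3: 13/24 sites differ → p ≈ 0.541667, d = −0.75 ln(1 − 0.722223) = 0.960702 ≈ 0.9607.

d(taxon1,taxon2) = 0.5199, d(taxon1,taxon3) = 0.6082, d(taxon2,taxon3) = 0.9607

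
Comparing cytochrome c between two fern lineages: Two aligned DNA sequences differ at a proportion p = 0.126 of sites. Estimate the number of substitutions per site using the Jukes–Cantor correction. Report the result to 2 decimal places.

0.14

d = −(3/4) ln(1 − 4p/3) = −0.75 ln(1 − 0.168) = −0.75 ln(0.832)
  = −0.75 × (-0.183923) = 0.137942 substitutions/site.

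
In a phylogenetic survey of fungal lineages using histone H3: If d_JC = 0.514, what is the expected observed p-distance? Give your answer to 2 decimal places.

p = (3/4)(1 − e^(−4d/3)) = 0.75 × (1 − e^(-0.685333)) = 0.75 × (1 − 0.503922) = 0.372059.

0.37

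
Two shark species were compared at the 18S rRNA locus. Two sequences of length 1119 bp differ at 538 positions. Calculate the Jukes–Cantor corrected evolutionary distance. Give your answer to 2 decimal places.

0.77

p = 538/1119 ≈ 0.480786.
d = −(3/4) ln(1 − 4p/3) = −0.75 ln(1 − 0.641048) = −0.75 ln(0.358952)
  = −0.75 × (-1.024567) = 0.768425 substitutions/site.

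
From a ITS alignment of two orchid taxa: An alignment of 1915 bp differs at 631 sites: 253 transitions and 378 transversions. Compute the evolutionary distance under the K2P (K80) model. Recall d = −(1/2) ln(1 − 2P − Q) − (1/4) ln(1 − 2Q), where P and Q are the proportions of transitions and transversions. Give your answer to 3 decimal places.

P = 253/1915 ≈ 0.132115 and Q = 378/1915 ≈ 0.197389.
Under the Kimura two-parameter model, d = −½ ln(1 − 2P − Q) − ¼ ln(1 − 2Q).
1 − 2P − Q = 0.538381, giving −½ ln(0.538381) = 0.309594.
1 − 2Q = 0.605222, giving −¼ ln(0.605222) = 0.125540.
d = 0.309594 + 0.125540 = 0.435134.

0.435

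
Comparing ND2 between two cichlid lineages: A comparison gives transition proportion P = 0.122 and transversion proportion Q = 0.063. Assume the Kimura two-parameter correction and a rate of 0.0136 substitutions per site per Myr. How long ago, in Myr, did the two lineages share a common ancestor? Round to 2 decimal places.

Under the Kimura two-parameter model, d = −½ ln(1 − 2P − Q) − ¼ ln(1 − 2Q).
1 − 2P − Q = 0.693, giving −½ ln(0.693) = 0.183363.
1 − 2Q = 0.874, giving −¼ ln(0.874) = 0.033669.
d = 0.183363 + 0.033669 = 0.217032.
Under a molecular clock d = 2μt, so t = d/(2μ) = 0.217032 / (2 × 0.0136) = 7.98 Myr.

7.98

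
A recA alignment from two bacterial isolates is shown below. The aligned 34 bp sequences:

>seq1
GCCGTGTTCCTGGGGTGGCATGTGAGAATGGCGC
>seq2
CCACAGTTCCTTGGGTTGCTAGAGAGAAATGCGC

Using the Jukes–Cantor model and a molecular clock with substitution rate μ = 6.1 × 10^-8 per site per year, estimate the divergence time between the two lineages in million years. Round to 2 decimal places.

3.47

The sequences differ at 11 of 34 sites, so p = 11/34 ≈ 0.323529.
d = −(3/4) ln(1 − 4p/3) = −0.75 ln(1 − 0.431372) = −0.75 ln(0.568628)
  = −0.75 × (-0.564529) = 0.423397 substitutions/site.
Under a molecular clock d = 2μt, so t = d/(2μ) = 0.423397 / (2 × 6.1 × 10^-8) = 3.47 million years.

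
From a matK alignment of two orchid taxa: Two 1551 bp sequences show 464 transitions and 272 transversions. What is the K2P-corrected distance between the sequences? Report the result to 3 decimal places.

P = 464/1551 ≈ 0.299162 and Q = 272/1551 ≈ 0.175371.
Under the Kimura two-parameter model, d = −½ ln(1 − 2P − Q) − ¼ ln(1 − 2Q).
1 − 2P − Q = 0.226305, giving −½ ln(0.226305) = 0.742936.
1 − 2Q = 0.649258, giving −¼ ln(0.649258) = 0.107981.
d = 0.742936 + 0.107981 = 0.850917.

0.851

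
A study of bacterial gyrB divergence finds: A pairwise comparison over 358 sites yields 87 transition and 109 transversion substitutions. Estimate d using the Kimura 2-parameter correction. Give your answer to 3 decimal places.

P = 87/358 ≈ 0.243017 and Q = 109/358 ≈ 0.304469.
Under the Kimura two-parameter model, d = −½ ln(1 − 2P − Q) − ¼ ln(1 − 2Q).
1 − 2P − Q = 0.209497, giving −½ ln(0.209497) = 0.781523.
1 − 2Q = 0.391062, giving −¼ ln(0.391062) = 0.234722.
d = 0.781523 + 0.234722 = 1.016245.

1.016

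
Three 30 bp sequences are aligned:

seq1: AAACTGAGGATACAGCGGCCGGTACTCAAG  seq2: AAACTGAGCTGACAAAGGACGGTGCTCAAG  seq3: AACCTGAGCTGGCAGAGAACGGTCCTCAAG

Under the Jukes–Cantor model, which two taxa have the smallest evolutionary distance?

seq2 and seq3

seq1–seq2: 7/30 differ, p = 0.233, d = 0.280.
seq1–seq3: 9/30 differ, p = 0.300, d = 0.383.
seq2–seq3: 5/30 differ, p = 0.167, d = 0.188.
The smallest distance is between seq2 and seq3.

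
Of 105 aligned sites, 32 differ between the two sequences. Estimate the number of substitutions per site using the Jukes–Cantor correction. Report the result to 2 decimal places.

0.39

p = 32/105 ≈ 0.304762.
d = −(3/4) ln(1 − 4p/3) = −0.75 ln(1 − 0.406349) = −0.75 ln(0.593651)
  = −0.75 × (-0.521464) = 0.391098 substitutions/site.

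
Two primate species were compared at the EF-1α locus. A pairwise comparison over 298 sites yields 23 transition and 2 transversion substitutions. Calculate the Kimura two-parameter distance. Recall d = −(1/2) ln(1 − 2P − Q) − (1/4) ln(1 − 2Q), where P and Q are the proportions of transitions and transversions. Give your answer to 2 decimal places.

P = 23/298 ≈ 0.077181 and Q = 2/298 ≈ 0.006711.
Under the Kimura two-parameter model, d = −½ ln(1 − 2P − Q) − ¼ ln(1 − 2Q).
1 − 2P − Q = 0.838927, giving −½ ln(0.838927) = 0.087816.
1 − 2Q = 0.986578, giving −¼ ln(0.986578) = 0.003378.
d = 0.087816 + 0.003378 = 0.091194.

0.09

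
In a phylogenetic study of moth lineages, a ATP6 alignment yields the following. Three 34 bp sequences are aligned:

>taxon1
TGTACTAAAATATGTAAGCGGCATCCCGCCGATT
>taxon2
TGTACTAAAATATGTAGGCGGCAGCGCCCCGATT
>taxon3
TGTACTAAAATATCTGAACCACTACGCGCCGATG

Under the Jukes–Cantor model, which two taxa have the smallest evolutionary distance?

taxon1 and taxon2

taxon1–taxon2: 4/34 differ, p = 0.118, d = 0.128.
taxon1–taxon3: 9/34 differ, p = 0.265, d = 0.326.
taxon2–taxon3: 10/34 differ, p = 0.294, d = 0.373.
The smallest distance is between taxon1 and taxon2.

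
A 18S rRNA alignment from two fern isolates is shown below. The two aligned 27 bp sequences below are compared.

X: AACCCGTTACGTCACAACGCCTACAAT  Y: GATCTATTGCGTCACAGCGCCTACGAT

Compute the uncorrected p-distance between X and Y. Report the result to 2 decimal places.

The sequences differ at 7 of 27 positions (sites 1, 3, 5, 6, 9, 17, 25).
p = 7/27 = 0.259259… ≈ 0.26 (to 2 d.p.).

0.26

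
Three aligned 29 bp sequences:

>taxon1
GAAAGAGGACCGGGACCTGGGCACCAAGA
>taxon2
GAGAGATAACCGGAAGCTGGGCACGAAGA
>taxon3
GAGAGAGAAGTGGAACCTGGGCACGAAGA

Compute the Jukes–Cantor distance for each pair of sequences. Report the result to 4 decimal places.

taxon1–taxon2: 6/29 sites differ → p ≈ 0.206897, d = −0.75 ln(1 − 0.275863) = 0.242081 ≈ 0.2421.
taxon1–taxon3: 6/29 sites differ → p ≈ 0.206897, d = −0.75 ln(1 − 0.275863) = 0.242081 ≈ 0.2421.
taxon2–taxon3: 4/29 sites differ → p ≈ 0.137931, d = −0.75 ln(1 − 0.183908) = 0.152421 ≈ 0.1524.

d(taxon1,taxon2) = 0.2421, d(taxon1,taxon3) = 0.2421, d(taxon2,taxon3) = 0.1524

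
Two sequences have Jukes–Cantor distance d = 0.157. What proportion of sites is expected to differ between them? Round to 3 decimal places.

0.142

p = (3/4)(1 − e^(−4d/3)) = 0.75 × (1 − e^(-0.209333)) = 0.75 × (1 − 0.811125) = 0.141656.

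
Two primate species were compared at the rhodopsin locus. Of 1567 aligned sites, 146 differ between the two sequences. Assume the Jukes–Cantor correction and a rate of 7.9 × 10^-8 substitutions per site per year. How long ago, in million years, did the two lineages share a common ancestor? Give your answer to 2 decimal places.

0.63

p = 146/1567 ≈ 0.093172.
d = −(3/4) ln(1 − 4p/3) = −0.75 ln(1 − 0.124229) = −0.75 ln(0.875771)
  = −0.75 × (-0.132651) = 0.099488 substitutions/site.
Under a molecular clock d = 2μt, so t = d/(2μ) = 0.099488 / (2 × 7.9 × 10^-8) = 0.63 million years.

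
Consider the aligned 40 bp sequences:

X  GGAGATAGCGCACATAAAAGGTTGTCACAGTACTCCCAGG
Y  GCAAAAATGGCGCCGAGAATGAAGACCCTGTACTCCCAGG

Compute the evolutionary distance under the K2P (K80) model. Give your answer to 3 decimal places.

Of 40 sites, 3 differences are transitions and 12 are transversions, so P = 3/40 = 0.075 and Q = 12/40 = 0.3.
Under the Kimura two-parameter model, d = −½ ln(1 − 2P − Q) − ¼ ln(1 − 2Q).
1 − 2P − Q = 0.55, giving −½ ln(0.55) = 0.298919.
1 − 2Q = 0.4, giving −¼ ln(0.4) = 0.229073.
d = 0.298919 + 0.229073 = 0.527992.

0.528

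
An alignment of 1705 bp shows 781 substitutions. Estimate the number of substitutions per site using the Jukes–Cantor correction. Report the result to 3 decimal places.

0.708

p = 781/1705 ≈ 0.458065.
d = −(3/4) ln(1 − 4p/3) = −0.75 ln(1 − 0.610753) = −0.75 ln(0.389247)
  = −0.75 × (-0.943541) = 0.707656 substitutions/site.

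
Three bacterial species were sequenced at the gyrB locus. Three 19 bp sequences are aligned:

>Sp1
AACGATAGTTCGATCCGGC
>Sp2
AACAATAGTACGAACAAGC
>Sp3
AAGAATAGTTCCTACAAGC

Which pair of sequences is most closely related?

Sp1–Sp2: 5/19 differ, p = 0.263, d = 0.324.
Sp1–Sp3: 7/19 differ, p = 0.368, d = 0.507.
Sp2–Sp3: 4/19 differ, p = 0.211, d = 0.247.
The smallest distance is between Sp2 and Sp3.

Sp2 and Sp3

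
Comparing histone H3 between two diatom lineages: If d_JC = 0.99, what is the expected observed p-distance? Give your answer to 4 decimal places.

p = (3/4)(1 − e^(−4d/3)) = 0.75 × (1 − e^(-1.32)) = 0.75 × (1 − 0.267135) = 0.549649.

0.5496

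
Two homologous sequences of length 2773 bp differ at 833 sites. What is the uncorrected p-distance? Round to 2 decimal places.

p = 833/2773 = 0.300396… ≈ 0.30 (to 2 d.p.).

0.30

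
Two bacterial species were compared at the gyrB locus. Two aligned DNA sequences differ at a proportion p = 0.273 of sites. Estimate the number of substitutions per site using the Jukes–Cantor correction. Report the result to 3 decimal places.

0.339

d = −(3/4) ln(1 − 4p/3) = −0.75 ln(1 − 0.364) = −0.75 ln(0.636)
  = −0.75 × (-0.452557) = 0.339418 substitutions/site.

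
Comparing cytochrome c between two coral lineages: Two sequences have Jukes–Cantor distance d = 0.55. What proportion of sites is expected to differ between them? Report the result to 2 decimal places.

p = (3/4)(1 − e^(−4d/3)) = 0.75 × (1 − e^(-0.733333)) = 0.75 × (1 − 0.480305) = 0.389771.

0.39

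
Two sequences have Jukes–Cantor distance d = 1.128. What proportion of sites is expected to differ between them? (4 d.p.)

0.5833

p = (3/4)(1 − e^(−4d/3)) = 0.75 × (1 − e^(-1.504)) = 0.75 × (1 − 0.222239) = 0.583321.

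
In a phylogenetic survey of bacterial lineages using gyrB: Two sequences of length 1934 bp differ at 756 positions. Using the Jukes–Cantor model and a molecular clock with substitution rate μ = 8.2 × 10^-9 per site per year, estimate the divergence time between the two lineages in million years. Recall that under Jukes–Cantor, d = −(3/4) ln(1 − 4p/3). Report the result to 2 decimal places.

33.68

p = 756/1934 ≈ 0.3909.
d = −(3/4) ln(1 − 4p/3) = −0.75 ln(1 − 0.5212) = −0.75 ln(0.4788)
  = −0.75 × (-0.736472) = 0.552354 substitutions/site.
Under a molecular clock d = 2μt, so t = d/(2μ) = 0.552354 / (2 × 8.2 × 10^-9) = 33.68 million years.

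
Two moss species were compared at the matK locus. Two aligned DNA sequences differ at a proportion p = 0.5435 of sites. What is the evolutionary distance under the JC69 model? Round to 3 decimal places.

0.967

d = −(3/4) ln(1 − 4p/3) = −0.75 ln(1 − 0.724667) = −0.75 ln(0.275333)
  = −0.75 × (-1.289774) = 0.967331 substitutions/site.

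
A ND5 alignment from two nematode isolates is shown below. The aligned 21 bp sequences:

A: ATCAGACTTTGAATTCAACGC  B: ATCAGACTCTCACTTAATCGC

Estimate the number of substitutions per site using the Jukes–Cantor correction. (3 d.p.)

0.286

The sequences differ at 5 of 21 sites (9, 11, 13, 16, 18), so p = 5/21 ≈ 0.238095.
d = −(3/4) ln(1 − 4p/3) = −0.75 ln(1 − 0.31746) = −0.75 ln(0.68254)
  = −0.75 × (-0.381934) = 0.286451 substitutions/site.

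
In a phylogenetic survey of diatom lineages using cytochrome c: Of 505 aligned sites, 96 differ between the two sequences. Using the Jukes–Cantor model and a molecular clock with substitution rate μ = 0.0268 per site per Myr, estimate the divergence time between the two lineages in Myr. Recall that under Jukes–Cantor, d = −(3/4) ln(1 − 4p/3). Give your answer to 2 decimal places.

4.09

p = 96/505 ≈ 0.190099.
d = −(3/4) ln(1 − 4p/3) = −0.75 ln(1 − 0.253465) = −0.75 ln(0.746535)
  = −0.75 × (-0.292313) = 0.219235 substitutions/site.
Under a molecular clock d = 2μt, so t = d/(2μ) = 0.219235 / (2 × 0.0268) = 4.09 Myr.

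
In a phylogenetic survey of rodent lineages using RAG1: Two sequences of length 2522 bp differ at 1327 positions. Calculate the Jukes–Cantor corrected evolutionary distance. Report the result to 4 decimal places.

p = 1327/2522 ≈ 0.52617.
d = −(3/4) ln(1 − 4p/3) = −0.75 ln(1 − 0.70156) = −0.75 ln(0.29844)
  = −0.75 × (-1.209186) = 0.906890 substitutions/site.

0.9069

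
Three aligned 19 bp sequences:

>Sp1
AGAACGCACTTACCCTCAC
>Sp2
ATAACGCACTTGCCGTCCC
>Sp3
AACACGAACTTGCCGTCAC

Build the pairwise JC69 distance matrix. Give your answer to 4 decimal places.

d(Sp1,Sp2) = 0.2471, d(Sp1,Sp3) = 0.3241, d(Sp2,Sp3) = 0.2471

Sp1–Sp2: 4/19 sites differ → p ≈ 0.210526, d = −0.75 ln(1 − 0.280701) = 0.247109 ≈ 0.2471.
Sp1–Sp3: 5/19 sites differ → p ≈ 0.263158, d = −0.75 ln(1 − 0.350877) = 0.324100 ≈ 0.3241.
Sp2–Sp3: 4/19 sites differ → p ≈ 0.210526, d = −0.75 ln(1 − 0.280701) = 0.247109 ≈ 0.2471.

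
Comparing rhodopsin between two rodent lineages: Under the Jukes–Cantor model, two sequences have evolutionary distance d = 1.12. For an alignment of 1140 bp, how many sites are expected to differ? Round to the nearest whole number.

Invert JC69: p = (3/4)(1 − e^(−4d/3)) = 0.75 × (1 − e^(-1.493333)) = 0.75 × (1 − 0.224623) = 0.581533.
Expected differing sites = pL ≈ 0.581533 × 1140 = 662.94762 ≈ 663.

663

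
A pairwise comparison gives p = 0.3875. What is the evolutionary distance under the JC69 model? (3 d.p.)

0.545

d = −(3/4) ln(1 − 4p/3) = −0.75 ln(1 − 0.516667) = −0.75 ln(0.483333)
  = −0.75 × (-0.727049) = 0.545287 substitutions/site.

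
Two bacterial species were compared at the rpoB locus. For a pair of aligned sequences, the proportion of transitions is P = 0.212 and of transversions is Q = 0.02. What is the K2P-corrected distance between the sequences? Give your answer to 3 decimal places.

0.304

Under the Kimura two-parameter model, d = −½ ln(1 − 2P − Q) − ¼ ln(1 − 2Q).
1 − 2P − Q = 0.556, giving −½ ln(0.556) = 0.293493.
1 − 2Q = 0.96, giving −¼ ln(0.96) = 0.010205.
d = 0.293493 + 0.010205 = 0.303698.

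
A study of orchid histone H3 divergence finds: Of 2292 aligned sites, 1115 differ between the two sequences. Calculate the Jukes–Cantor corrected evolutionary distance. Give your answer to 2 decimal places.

p = 1115/2292 ≈ 0.486475.
d = −(3/4) ln(1 − 4p/3) = −0.75 ln(1 − 0.648633) = −0.75 ln(0.351367)
  = −0.75 × (-1.045924) = 0.784443 substitutions/site.

0.78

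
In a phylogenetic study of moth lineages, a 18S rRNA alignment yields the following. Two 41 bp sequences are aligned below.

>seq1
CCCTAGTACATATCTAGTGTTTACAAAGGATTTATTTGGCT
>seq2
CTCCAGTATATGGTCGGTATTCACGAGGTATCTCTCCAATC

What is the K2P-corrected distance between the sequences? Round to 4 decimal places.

Of 41 sites, 18 differences are transitions and 3 are transversions, so P = 18/41 ≈ 0.439024 and Q = 3/41 ≈ 0.073171.
Under the Kimura two-parameter model, d = −½ ln(1 − 2P − Q) − ¼ ln(1 − 2Q).
1 − 2P − Q = 0.048781, giving −½ ln(0.048781) = 1.510207.
1 − 2Q = 0.853658, giving −¼ ln(0.853658) = 0.039556.
d = 1.510207 + 0.039556 = 1.549763.

1.5498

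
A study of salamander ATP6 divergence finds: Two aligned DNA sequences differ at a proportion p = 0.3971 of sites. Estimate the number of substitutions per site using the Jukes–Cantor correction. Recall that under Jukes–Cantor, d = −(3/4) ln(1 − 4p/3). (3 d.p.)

d = −(3/4) ln(1 − 4p/3) = −0.75 ln(1 − 0.529467) = −0.75 ln(0.470533)
  = −0.75 × (-0.753889) = 0.565417 substitutions/site.

0.565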